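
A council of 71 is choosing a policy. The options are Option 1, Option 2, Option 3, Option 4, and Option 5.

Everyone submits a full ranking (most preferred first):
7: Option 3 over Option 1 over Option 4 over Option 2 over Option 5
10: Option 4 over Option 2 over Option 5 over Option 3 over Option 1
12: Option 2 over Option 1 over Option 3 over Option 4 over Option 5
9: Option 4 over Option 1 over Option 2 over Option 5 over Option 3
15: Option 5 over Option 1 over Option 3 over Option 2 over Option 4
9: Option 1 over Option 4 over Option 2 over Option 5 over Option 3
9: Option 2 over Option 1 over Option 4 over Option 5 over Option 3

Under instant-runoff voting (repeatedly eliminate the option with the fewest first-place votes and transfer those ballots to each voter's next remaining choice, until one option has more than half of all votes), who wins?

Option 1

Round 1: Option 1 9, Option 2 21, Option 3 7, Option 4 19, Option 5 15. Option 3 eliminated.
Round 2: Option 1 16, Option 2 21, Option 4 19, Option 5 15. Option 5 eliminated.
Round 3: Option 1 31, Option 2 21, Option 4 19. Option 4 eliminated.
Round 4: Option 1 40, Option 2 31. Option 1 has a majority (≥36).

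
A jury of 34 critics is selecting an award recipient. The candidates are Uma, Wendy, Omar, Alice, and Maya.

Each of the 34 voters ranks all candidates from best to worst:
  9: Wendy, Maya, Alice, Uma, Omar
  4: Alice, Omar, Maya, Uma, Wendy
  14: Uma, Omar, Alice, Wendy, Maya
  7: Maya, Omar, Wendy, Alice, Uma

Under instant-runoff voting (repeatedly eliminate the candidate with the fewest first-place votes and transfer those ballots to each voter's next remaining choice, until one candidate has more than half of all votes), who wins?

Round 1: Uma 14, Wendy 9, Omar 0, Alice 4, Maya 7. Omar eliminated.
Round 2: Uma 14, Wendy 9, Alice 4, Maya 7. Alice eliminated.
Round 3: Uma 14, Wendy 9, Maya 11. Wendy eliminated.
Round 4: Uma 14, Maya 20. Maya has a majority (≥18).

Maya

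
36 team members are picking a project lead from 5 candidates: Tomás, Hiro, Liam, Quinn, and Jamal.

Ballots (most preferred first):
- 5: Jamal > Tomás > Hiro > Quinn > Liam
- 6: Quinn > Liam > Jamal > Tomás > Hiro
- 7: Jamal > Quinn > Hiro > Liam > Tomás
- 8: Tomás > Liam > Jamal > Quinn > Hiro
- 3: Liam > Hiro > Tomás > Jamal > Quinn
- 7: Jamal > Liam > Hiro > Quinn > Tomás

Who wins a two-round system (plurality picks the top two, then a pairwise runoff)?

Jamal

Round 1 first-place votes: Tomás 8, Hiro 0, Liam 3, Quinn 6, Jamal 19. Jamal and Tomás advance.
Runoff: Jamal is ranked above Tomás on 25 ballots, Tomás above Jamal on 11.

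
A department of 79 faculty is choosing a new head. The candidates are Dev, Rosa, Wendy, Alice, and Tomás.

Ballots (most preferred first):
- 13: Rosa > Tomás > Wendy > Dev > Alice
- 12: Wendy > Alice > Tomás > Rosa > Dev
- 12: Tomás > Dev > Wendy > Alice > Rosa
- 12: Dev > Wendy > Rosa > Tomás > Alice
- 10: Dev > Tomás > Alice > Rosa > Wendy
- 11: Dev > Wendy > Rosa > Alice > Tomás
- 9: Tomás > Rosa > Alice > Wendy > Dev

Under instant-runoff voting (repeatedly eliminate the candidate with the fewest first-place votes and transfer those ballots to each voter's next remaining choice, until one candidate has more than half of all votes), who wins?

Round 1: Dev 33, Rosa 13, Wendy 12, Alice 0, Tomás 21. Alice eliminated.
Round 2: Dev 33, Rosa 13, Wendy 12, Tomás 21. Wendy eliminated.
Round 3: Dev 33, Rosa 13, Tomás 33. Rosa eliminated.
Round 4: Dev 33, Tomás 46. Tomás has a majority (≥40).

Tomás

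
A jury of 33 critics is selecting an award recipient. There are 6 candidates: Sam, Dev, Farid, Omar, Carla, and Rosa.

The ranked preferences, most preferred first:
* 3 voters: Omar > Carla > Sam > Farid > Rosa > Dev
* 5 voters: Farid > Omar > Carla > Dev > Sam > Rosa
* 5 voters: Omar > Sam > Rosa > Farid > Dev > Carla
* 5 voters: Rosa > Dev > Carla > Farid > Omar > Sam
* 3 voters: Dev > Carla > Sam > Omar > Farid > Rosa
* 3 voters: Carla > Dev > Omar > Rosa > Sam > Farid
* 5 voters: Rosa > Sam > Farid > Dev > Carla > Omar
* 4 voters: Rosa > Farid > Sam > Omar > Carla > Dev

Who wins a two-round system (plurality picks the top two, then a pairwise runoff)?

Round 1 first-place votes: Sam 0, Dev 3, Farid 5, Omar 8, Carla 3, Rosa 14. Rosa and Omar advance.
Runoff: Rosa is ranked above Omar on 14 ballots, Omar above Rosa on 19.

Omar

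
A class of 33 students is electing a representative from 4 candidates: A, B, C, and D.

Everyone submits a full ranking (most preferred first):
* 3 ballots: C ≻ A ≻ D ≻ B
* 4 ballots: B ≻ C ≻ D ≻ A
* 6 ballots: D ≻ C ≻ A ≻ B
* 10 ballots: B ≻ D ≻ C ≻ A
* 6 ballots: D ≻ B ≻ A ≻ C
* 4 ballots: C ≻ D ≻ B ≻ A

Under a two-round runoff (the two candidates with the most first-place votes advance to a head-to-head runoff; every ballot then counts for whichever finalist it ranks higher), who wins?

Round 1 first-place votes: A 0, B 14, C 7, D 12. B and D advance.
Runoff: B is ranked above D on 14 ballots, D above B on 19.

D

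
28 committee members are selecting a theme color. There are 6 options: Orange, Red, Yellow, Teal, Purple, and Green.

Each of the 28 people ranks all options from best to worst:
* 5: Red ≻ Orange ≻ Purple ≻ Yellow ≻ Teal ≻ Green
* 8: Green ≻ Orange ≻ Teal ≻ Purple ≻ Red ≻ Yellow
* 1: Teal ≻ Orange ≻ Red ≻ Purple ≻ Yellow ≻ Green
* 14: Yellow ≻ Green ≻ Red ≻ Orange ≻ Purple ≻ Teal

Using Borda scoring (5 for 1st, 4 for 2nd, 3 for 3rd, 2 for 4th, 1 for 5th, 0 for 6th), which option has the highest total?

Orange: 5×4 + 8×4 + 1×4 + 14×2 = 84
Red: 5×5 + 8×1 + 1×3 + 14×3 = 78
Yellow: 5×2 + 8×0 + 1×1 + 14×5 = 81
Teal: 5×1 + 8×3 + 1×5 + 14×0 = 34
Purple: 5×3 + 8×2 + 1×2 + 14×1 = 47
Green: 5×0 + 8×5 + 1×0 + 14×4 = 96

Green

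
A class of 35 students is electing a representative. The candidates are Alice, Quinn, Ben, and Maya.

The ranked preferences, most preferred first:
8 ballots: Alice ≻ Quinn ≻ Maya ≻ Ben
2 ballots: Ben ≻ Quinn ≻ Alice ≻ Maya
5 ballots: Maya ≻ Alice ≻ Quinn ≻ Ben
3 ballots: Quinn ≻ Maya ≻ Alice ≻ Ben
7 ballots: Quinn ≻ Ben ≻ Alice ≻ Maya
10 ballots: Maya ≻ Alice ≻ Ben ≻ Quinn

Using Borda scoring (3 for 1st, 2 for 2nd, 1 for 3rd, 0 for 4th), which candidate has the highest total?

Alice: 8×3 + 2×1 + 5×2 + 3×1 + 7×1 + 10×2 = 66
Quinn: 8×2 + 2×2 + 5×1 + 3×3 + 7×3 + 10×0 = 55
Ben: 8×0 + 2×3 + 5×0 + 3×0 + 7×2 + 10×1 = 30
Maya: 8×1 + 2×0 + 5×3 + 3×2 + 7×0 + 10×3 = 59

Alice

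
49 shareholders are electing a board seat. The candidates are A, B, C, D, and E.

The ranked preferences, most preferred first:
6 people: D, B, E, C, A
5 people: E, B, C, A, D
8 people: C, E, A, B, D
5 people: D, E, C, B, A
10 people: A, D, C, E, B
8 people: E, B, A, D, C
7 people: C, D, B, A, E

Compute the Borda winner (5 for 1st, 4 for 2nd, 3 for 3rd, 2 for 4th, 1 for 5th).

A: 6×1 + 5×2 + 8×3 + 5×1 + 10×5 + 8×3 + 7×2 = 133
B: 6×4 + 5×4 + 8×2 + 5×2 + 10×1 + 8×4 + 7×3 = 133
C: 6×2 + 5×3 + 8×5 + 5×3 + 10×3 + 8×1 + 7×5 = 155
D: 6×5 + 5×1 + 8×1 + 5×5 + 10×4 + 8×2 + 7×4 = 152
E: 6×3 + 5×5 + 8×4 + 5×4 + 10×2 + 8×5 + 7×1 = 162

E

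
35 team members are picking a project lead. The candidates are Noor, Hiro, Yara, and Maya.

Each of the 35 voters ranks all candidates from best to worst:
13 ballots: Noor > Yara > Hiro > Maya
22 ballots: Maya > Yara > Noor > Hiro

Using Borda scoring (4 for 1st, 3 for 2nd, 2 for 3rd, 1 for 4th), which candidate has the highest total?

Noor: 13×4 + 22×2 = 96
Hiro: 13×2 + 22×1 = 48
Yara: 13×3 + 22×3 = 105
Maya: 13×1 + 22×4 = 101

Yara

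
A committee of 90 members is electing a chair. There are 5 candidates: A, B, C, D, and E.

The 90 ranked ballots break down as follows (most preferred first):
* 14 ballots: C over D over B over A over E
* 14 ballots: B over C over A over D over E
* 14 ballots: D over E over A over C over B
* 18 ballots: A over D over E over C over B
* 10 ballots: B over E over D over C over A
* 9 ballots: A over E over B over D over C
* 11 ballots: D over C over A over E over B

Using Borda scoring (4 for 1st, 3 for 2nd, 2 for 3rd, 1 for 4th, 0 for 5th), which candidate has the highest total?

D

A: 14×1 + 14×2 + 14×2 + 18×4 + 10×0 + 9×4 + 11×2 = 200
B: 14×2 + 14×4 + 14×0 + 18×0 + 10×4 + 9×2 + 11×0 = 142
C: 14×4 + 14×3 + 14×1 + 18×1 + 10×1 + 9×0 + 11×3 = 173
D: 14×3 + 14×1 + 14×4 + 18×3 + 10×2 + 9×1 + 11×4 = 239
E: 14×0 + 14×0 + 14×3 + 18×2 + 10×3 + 9×3 + 11×1 = 146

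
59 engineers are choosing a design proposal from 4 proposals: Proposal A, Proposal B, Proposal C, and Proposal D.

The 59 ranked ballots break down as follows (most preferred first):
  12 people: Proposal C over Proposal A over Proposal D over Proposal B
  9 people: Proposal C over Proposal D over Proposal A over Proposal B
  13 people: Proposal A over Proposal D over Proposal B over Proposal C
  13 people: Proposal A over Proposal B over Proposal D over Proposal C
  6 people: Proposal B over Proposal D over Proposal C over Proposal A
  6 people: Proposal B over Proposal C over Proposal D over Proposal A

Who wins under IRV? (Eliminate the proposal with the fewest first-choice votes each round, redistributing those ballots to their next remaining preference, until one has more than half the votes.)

Proposal C

Round 1: Proposal A 26, Proposal B 12, Proposal C 21, Proposal D 0. Proposal D eliminated.
Round 2: Proposal A 26, Proposal B 12, Proposal C 21. Proposal B eliminated.
Round 3: Proposal A 26, Proposal C 33. Proposal C has a majority (≥30).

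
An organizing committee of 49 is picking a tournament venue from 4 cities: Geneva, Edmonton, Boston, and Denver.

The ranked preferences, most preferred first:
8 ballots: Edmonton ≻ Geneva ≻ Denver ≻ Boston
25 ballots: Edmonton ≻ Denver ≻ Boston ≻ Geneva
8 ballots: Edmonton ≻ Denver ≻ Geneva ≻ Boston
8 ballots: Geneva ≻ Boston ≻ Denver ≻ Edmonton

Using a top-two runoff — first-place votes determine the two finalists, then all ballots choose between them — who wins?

Round 1 first-place votes: Geneva 8, Edmonton 41, Boston 0, Denver 0. Edmonton and Geneva advance.
Runoff: Edmonton is ranked above Geneva on 41 ballots, Geneva above Edmonton on 8.

Edmonton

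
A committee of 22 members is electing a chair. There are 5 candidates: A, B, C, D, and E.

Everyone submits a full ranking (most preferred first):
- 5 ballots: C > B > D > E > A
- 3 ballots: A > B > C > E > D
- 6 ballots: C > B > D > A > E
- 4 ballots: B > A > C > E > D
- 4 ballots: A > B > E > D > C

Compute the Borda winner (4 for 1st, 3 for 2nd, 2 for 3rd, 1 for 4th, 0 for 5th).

B

A: 5×0 + 3×4 + 6×1 + 4×3 + 4×4 = 46
B: 5×3 + 3×3 + 6×3 + 4×4 + 4×3 = 70
C: 5×4 + 3×2 + 6×4 + 4×2 + 4×0 = 58
D: 5×2 + 3×0 + 6×2 + 4×0 + 4×1 = 26
E: 5×1 + 3×1 + 6×0 + 4×1 + 4×2 = 20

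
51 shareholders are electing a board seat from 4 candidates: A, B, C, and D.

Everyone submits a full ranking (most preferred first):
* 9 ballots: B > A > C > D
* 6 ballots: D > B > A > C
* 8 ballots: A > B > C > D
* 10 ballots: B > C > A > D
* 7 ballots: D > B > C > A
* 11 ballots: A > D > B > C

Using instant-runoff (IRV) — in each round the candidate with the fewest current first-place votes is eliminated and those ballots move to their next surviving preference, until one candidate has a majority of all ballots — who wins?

Round 1: A 19, B 19, C 0, D 13. C eliminated.
Round 2: A 19, B 19, D 13. D eliminated.
Round 3: A 19, B 32. B has a majority (≥26).

B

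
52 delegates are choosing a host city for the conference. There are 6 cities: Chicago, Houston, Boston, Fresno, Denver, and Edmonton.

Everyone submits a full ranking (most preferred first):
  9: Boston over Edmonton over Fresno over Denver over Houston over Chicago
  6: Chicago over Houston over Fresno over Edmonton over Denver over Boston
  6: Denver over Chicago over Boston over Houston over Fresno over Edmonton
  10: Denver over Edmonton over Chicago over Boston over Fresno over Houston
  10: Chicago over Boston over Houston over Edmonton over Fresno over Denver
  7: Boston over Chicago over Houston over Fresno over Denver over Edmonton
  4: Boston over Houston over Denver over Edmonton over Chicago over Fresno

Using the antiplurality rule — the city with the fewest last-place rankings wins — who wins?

Fresno

Last-place votes: Chicago 9, Houston 10, Boston 6, Fresno 4, Denver 10, Edmonton 13.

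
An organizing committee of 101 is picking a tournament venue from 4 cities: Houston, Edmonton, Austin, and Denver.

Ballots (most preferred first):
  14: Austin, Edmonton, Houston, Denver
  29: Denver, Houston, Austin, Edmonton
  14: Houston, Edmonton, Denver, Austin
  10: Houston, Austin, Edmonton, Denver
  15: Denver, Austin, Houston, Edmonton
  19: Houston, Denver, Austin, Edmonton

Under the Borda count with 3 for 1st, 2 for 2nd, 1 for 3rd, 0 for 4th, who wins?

Houston: 14×1 + 29×2 + 14×3 + 10×3 + 15×1 + 19×3 = 216
Edmonton: 14×2 + 29×0 + 14×2 + 10×1 + 15×0 + 19×0 = 66
Austin: 14×3 + 29×1 + 14×0 + 10×2 + 15×2 + 19×1 = 140
Denver: 14×0 + 29×3 + 14×1 + 10×0 + 15×3 + 19×2 = 184

Houston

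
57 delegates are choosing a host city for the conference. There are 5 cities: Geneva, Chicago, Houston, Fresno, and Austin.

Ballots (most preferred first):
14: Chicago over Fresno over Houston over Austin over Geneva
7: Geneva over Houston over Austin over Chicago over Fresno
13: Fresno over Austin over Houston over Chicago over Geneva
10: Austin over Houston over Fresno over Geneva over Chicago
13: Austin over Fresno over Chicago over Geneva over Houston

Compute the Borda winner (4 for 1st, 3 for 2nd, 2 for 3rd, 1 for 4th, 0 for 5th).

Austin

Geneva: 14×0 + 7×4 + 13×0 + 10×1 + 13×1 = 51
Chicago: 14×4 + 7×1 + 13×1 + 10×0 + 13×2 = 102
Houston: 14×2 + 7×3 + 13×2 + 10×3 + 13×0 = 105
Fresno: 14×3 + 7×0 + 13×4 + 10×2 + 13×3 = 153
Austin: 14×1 + 7×2 + 13×3 + 10×4 + 13×4 = 159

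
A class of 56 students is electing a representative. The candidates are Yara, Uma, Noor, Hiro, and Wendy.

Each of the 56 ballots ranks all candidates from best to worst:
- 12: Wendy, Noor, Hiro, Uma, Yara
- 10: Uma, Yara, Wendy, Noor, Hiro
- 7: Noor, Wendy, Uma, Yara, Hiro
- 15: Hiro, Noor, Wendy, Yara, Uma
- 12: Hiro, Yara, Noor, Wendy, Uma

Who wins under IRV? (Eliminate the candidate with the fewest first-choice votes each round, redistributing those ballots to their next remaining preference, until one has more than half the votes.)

Round 1: Yara 0, Uma 10, Noor 7, Hiro 27, Wendy 12. Yara eliminated.
Round 2: Uma 10, Noor 7, Hiro 27, Wendy 12. Noor eliminated.
Round 3: Uma 10, Hiro 27, Wendy 19. Uma eliminated.
Round 4: Hiro 27, Wendy 29. Wendy has a majority (≥29).

Wendy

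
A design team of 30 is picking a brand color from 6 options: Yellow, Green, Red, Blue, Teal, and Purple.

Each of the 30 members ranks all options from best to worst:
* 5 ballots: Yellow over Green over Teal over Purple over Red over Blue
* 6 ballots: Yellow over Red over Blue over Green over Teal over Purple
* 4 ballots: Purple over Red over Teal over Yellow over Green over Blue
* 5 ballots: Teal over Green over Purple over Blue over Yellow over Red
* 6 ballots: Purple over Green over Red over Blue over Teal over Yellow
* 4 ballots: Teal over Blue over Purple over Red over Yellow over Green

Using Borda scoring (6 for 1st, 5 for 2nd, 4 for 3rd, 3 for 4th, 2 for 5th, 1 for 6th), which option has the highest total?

Purple

Yellow: 5×6 + 6×6 + 4×3 + 5×2 + 6×1 + 4×2 = 102
Green: 5×5 + 6×3 + 4×2 + 5×5 + 6×5 + 4×1 = 110
Red: 5×2 + 6×5 + 4×5 + 5×1 + 6×4 + 4×3 = 101
Blue: 5×1 + 6×4 + 4×1 + 5×3 + 6×3 + 4×5 = 86
Teal: 5×4 + 6×2 + 4×4 + 5×6 + 6×2 + 4×6 = 114
Purple: 5×3 + 6×1 + 4×6 + 5×4 + 6×6 + 4×4 = 117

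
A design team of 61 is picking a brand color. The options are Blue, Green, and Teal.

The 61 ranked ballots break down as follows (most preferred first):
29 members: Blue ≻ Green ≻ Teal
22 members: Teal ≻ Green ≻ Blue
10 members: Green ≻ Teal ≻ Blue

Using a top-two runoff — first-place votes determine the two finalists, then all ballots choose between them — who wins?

Round 1 first-place votes: Blue 29, Green 10, Teal 22. Blue and Teal advance.
Runoff: Blue is ranked above Teal on 29 ballots, Teal above Blue on 32.

Teal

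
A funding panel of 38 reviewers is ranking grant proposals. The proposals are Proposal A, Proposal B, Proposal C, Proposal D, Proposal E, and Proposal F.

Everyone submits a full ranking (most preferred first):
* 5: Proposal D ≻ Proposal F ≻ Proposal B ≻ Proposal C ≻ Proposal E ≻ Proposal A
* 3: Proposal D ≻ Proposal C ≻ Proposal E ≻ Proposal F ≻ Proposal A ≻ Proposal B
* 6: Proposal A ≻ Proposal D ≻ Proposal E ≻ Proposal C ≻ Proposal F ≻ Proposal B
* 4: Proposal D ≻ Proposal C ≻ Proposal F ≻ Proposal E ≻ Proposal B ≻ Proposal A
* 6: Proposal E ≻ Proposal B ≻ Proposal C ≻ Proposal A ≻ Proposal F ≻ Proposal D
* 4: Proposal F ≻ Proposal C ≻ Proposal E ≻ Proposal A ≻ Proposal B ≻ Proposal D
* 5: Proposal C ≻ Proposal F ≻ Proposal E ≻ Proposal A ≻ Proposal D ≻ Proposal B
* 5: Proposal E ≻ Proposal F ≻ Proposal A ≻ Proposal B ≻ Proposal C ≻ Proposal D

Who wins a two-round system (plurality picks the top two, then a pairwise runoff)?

Round 1 first-place votes: Proposal A 6, Proposal B 0, Proposal C 5, Proposal D 12, Proposal E 11, Proposal F 4. Proposal D and Proposal E advance.
Runoff: Proposal D is ranked above Proposal E on 18 ballots, Proposal E above Proposal D on 20.

Proposal E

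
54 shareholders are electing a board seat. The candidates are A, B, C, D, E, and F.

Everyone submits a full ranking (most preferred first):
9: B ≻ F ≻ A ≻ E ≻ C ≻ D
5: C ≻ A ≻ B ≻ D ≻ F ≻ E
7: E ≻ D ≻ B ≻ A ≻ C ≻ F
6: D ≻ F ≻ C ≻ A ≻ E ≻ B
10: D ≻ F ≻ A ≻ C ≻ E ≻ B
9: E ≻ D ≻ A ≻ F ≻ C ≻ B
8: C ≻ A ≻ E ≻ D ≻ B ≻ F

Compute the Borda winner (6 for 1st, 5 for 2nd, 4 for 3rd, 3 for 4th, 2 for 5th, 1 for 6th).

D

A: 9×4 + 5×5 + 7×3 + 6×3 + 10×4 + 9×4 + 8×5 = 216
B: 9×6 + 5×4 + 7×4 + 6×1 + 10×1 + 9×1 + 8×2 = 143
C: 9×2 + 5×6 + 7×2 + 6×4 + 10×3 + 9×2 + 8×6 = 182
D: 9×1 + 5×3 + 7×5 + 6×6 + 10×6 + 9×5 + 8×3 = 224
E: 9×3 + 5×1 + 7×6 + 6×2 + 10×2 + 9×6 + 8×4 = 192
F: 9×5 + 5×2 + 7×1 + 6×5 + 10×5 + 9×3 + 8×1 = 177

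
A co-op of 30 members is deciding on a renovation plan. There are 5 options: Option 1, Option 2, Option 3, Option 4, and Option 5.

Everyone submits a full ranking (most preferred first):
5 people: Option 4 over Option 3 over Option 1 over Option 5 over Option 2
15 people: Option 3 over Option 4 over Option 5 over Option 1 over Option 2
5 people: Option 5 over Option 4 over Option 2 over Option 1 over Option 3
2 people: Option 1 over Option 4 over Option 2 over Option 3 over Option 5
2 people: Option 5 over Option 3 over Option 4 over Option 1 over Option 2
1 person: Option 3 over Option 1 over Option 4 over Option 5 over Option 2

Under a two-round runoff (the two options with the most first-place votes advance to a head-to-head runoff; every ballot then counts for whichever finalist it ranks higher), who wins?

Option 3

Round 1 first-place votes: Option 1 2, Option 2 0, Option 3 16, Option 4 5, Option 5 7. Option 3 and Option 5 advance.
Runoff: Option 3 is ranked above Option 5 on 23 ballots, Option 5 above Option 3 on 7.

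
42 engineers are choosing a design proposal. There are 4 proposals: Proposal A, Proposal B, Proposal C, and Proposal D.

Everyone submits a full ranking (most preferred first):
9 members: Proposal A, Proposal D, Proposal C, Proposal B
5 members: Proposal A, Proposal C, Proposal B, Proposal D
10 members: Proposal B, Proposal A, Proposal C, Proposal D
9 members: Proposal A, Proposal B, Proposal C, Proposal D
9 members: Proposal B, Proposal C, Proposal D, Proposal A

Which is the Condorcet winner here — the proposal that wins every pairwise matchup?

Proposal A vs Proposal B: 23–19
Proposal A vs Proposal C: 33–9
Proposal A vs Proposal D: 33–9
Proposal A beats every other proposal.

Proposal A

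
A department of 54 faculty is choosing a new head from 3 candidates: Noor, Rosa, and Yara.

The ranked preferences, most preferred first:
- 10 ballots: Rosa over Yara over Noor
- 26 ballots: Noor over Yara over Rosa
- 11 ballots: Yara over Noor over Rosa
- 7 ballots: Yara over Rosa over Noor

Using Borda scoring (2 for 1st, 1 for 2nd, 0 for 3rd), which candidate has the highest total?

Yara

Noor: 10×0 + 26×2 + 11×1 + 7×0 = 63
Rosa: 10×2 + 26×0 + 11×0 + 7×1 = 27
Yara: 10×1 + 26×1 + 11×2 + 7×2 = 72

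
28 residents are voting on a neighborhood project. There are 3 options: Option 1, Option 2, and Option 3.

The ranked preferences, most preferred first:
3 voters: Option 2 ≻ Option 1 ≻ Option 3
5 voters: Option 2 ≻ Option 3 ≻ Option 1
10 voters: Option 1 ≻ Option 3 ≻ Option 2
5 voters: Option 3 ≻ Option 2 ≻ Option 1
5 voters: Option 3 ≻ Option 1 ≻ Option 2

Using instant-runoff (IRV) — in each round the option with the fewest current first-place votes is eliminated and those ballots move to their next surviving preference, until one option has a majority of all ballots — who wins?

Round 1: Option 1 10, Option 2 8, Option 3 10. Option 2 eliminated.
Round 2: Option 1 13, Option 3 15. Option 3 has a majority (≥15).

Option 3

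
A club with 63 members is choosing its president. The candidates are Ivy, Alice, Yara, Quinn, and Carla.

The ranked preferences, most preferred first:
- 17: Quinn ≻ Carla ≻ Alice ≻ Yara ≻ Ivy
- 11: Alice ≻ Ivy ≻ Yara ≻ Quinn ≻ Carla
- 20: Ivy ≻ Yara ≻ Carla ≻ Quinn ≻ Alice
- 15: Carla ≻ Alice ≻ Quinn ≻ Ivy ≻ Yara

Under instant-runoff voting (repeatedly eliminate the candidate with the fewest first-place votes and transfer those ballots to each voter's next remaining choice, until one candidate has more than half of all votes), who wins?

Quinn

Round 1: Ivy 20, Alice 11, Yara 0, Quinn 17, Carla 15. Yara eliminated.
Round 2: Ivy 20, Alice 11, Quinn 17, Carla 15. Alice eliminated.
Round 3: Ivy 31, Quinn 17, Carla 15. Carla eliminated.
Round 4: Ivy 31, Quinn 32. Quinn has a majority (≥32).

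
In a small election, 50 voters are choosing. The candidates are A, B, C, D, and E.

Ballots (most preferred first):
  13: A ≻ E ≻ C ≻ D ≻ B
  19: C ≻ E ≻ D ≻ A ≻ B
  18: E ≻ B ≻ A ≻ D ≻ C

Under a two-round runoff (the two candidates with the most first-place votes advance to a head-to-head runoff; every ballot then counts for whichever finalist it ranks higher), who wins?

Round 1 first-place votes: A 13, B 0, C 19, D 0, E 18. C and E advance.
Runoff: C is ranked above E on 19 ballots, E above C on 31.

E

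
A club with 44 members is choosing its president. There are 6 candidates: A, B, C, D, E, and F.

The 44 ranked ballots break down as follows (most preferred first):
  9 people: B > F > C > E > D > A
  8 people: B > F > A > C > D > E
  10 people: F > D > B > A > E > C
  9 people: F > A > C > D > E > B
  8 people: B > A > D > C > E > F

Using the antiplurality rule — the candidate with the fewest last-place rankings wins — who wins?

Last-place votes: A 9, B 9, C 10, D 0, E 8, F 8.

D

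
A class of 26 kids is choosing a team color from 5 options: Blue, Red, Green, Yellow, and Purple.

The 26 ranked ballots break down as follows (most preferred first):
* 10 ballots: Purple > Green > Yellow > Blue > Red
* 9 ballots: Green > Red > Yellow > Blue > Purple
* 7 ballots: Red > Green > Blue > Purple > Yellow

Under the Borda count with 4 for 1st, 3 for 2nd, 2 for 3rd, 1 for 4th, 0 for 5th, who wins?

Blue: 10×1 + 9×1 + 7×2 = 33
Red: 10×0 + 9×3 + 7×4 = 55
Green: 10×3 + 9×4 + 7×3 = 87
Yellow: 10×2 + 9×2 + 7×0 = 38
Purple: 10×4 + 9×0 + 7×1 = 47

Green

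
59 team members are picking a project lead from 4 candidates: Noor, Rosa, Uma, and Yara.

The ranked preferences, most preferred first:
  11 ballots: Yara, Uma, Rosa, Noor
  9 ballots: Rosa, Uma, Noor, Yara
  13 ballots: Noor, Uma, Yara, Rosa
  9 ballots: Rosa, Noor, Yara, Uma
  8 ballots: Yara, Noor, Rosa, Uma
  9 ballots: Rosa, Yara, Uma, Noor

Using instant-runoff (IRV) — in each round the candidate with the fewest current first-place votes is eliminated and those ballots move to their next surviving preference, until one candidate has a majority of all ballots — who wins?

Yara

Round 1: Noor 13, Rosa 27, Uma 0, Yara 19. Uma eliminated.
Round 2: Noor 13, Rosa 27, Yara 19. Noor eliminated.
Round 3: Rosa 27, Yara 32. Yara has a majority (≥30).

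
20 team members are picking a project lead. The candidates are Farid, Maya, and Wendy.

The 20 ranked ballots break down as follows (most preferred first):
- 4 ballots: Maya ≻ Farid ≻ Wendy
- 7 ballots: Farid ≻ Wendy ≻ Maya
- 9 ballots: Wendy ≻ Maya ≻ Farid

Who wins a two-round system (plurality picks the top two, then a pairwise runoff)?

Round 1 first-place votes: Farid 7, Maya 4, Wendy 9. Wendy and Farid advance.
Runoff: Wendy is ranked above Farid on 9 ballots, Farid above Wendy on 11.

Farid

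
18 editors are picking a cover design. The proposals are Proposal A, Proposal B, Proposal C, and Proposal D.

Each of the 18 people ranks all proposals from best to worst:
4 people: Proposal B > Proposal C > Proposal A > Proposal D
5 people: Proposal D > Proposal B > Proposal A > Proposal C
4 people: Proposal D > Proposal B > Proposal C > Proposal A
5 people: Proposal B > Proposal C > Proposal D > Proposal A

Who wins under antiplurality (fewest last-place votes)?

Proposal B

Last-place votes: Proposal A 9, Proposal B 0, Proposal C 5, Proposal D 4.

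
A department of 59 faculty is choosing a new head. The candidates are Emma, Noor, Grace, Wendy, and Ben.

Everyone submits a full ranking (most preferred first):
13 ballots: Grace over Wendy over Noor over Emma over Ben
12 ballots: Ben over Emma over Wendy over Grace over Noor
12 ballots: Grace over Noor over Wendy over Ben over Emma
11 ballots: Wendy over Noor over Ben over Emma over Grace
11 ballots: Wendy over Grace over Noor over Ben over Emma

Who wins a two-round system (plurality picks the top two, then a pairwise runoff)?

Round 1 first-place votes: Emma 0, Noor 0, Grace 25, Wendy 22, Ben 12. Grace and Wendy advance.
Runoff: Grace is ranked above Wendy on 25 ballots, Wendy above Grace on 34.

Wendy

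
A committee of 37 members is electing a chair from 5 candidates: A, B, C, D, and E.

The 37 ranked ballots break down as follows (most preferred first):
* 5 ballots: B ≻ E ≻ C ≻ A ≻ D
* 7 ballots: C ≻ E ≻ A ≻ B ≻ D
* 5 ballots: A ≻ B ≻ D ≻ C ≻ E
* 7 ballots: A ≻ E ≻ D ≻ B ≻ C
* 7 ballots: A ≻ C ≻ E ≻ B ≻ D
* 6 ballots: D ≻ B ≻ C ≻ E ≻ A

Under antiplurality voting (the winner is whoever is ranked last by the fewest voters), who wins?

B

Last-place votes: A 6, B 0, C 7, D 19, E 5.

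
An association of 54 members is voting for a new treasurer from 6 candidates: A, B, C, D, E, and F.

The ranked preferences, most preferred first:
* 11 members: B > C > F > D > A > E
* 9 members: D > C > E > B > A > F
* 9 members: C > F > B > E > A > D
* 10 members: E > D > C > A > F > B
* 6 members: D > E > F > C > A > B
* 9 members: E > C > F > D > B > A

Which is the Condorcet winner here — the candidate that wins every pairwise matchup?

C vs A: 54–0
C vs B: 43–11
C vs D: 29–25
C vs E: 29–25
C vs F: 48–6
C beats every other candidate.

C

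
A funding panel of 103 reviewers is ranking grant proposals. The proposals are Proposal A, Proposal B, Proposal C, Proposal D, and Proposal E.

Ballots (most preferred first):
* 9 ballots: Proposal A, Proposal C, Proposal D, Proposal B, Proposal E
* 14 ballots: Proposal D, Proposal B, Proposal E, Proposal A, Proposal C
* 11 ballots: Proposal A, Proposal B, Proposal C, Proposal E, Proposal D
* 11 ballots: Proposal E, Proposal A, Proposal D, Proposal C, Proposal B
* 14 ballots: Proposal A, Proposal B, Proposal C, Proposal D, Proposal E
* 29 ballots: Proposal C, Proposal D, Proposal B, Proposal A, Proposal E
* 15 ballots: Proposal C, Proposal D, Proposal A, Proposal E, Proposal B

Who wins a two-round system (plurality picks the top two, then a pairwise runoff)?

Proposal A

Round 1 first-place votes: Proposal A 34, Proposal B 0, Proposal C 44, Proposal D 14, Proposal E 11. Proposal C and Proposal A advance.
Runoff: Proposal C is ranked above Proposal A on 44 ballots, Proposal A above Proposal C on 59.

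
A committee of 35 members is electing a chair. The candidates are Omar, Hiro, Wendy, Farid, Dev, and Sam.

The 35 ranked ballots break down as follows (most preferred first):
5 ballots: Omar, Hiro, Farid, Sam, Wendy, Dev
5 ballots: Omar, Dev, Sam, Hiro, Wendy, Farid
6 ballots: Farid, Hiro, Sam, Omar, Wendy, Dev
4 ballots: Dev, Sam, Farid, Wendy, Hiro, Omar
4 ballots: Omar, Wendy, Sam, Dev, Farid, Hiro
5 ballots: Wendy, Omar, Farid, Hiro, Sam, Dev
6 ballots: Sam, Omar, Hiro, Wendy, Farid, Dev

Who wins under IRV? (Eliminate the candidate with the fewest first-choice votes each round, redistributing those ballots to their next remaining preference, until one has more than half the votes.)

Round 1: Omar 14, Hiro 0, Wendy 5, Farid 6, Dev 4, Sam 6. Hiro eliminated.
Round 2: Omar 14, Wendy 5, Farid 6, Dev 4, Sam 6. Dev eliminated.
Round 3: Omar 14, Wendy 5, Farid 6, Sam 10. Wendy eliminated.
Round 4: Omar 19, Farid 6, Sam 10. Omar has a majority (≥18).

Omar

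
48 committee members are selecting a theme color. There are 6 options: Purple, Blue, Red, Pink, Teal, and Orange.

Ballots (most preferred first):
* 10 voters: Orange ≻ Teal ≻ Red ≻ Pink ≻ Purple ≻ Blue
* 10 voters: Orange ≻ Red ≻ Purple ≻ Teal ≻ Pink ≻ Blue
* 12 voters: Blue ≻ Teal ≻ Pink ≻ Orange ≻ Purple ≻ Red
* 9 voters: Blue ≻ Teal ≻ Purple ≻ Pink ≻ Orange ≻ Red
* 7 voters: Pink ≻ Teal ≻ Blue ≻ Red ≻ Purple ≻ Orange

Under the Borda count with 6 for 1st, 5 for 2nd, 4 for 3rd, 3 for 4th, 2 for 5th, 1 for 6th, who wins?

Teal

Purple: 10×2 + 10×4 + 12×2 + 9×4 + 7×2 = 134
Blue: 10×1 + 10×1 + 12×6 + 9×6 + 7×4 = 174
Red: 10×4 + 10×5 + 12×1 + 9×1 + 7×3 = 132
Pink: 10×3 + 10×2 + 12×4 + 9×3 + 7×6 = 167
Teal: 10×5 + 10×3 + 12×5 + 9×5 + 7×5 = 220
Orange: 10×6 + 10×6 + 12×3 + 9×2 + 7×1 = 181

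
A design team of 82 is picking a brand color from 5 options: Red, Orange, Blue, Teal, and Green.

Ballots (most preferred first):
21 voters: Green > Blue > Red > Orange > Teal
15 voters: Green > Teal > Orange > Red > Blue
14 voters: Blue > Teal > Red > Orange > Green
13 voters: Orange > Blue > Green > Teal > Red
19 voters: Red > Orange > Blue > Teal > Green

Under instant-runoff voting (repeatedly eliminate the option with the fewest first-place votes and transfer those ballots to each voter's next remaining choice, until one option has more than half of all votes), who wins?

Round 1: Red 19, Orange 13, Blue 14, Teal 0, Green 36. Teal eliminated.
Round 2: Red 19, Orange 13, Blue 14, Green 36. Orange eliminated.
Round 3: Red 19, Blue 27, Green 36. Red eliminated.
Round 4: Blue 46, Green 36. Blue has a majority (≥42).

Blue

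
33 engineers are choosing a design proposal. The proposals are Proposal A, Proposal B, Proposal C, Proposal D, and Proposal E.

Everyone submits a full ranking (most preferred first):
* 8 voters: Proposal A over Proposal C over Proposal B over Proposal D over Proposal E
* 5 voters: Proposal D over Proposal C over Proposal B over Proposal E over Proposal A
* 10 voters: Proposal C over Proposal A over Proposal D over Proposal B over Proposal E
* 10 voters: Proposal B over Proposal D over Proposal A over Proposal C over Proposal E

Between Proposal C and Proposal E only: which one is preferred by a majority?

Proposal C is ranked above Proposal E on 33 ballots; Proposal E above Proposal C on 0.

Proposal C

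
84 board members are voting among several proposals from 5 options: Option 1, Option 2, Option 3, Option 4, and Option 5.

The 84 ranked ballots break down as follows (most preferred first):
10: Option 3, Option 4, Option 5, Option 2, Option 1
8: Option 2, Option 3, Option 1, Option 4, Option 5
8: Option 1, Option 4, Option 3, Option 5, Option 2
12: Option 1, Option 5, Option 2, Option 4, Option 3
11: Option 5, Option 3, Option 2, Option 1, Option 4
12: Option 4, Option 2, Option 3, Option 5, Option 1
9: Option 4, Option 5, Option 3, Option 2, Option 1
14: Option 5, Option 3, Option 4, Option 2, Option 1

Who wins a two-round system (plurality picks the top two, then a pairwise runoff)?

Option 4

Round 1 first-place votes: Option 1 20, Option 2 8, Option 3 10, Option 4 21, Option 5 25. Option 5 and Option 4 advance.
Runoff: Option 5 is ranked above Option 4 on 37 ballots, Option 4 above Option 5 on 47.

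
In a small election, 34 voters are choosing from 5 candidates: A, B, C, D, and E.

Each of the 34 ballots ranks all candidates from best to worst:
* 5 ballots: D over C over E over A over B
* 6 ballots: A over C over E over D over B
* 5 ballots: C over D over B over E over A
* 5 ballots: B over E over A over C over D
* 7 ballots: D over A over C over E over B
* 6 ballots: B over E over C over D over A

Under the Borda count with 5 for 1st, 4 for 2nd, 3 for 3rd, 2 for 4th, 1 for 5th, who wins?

C

A: 5×2 + 6×5 + 5×1 + 5×3 + 7×4 + 6×1 = 94
B: 5×1 + 6×1 + 5×3 + 5×5 + 7×1 + 6×5 = 88
C: 5×4 + 6×4 + 5×5 + 5×2 + 7×3 + 6×3 = 118
D: 5×5 + 6×2 + 5×4 + 5×1 + 7×5 + 6×2 = 109
E: 5×3 + 6×3 + 5×2 + 5×4 + 7×2 + 6×4 = 101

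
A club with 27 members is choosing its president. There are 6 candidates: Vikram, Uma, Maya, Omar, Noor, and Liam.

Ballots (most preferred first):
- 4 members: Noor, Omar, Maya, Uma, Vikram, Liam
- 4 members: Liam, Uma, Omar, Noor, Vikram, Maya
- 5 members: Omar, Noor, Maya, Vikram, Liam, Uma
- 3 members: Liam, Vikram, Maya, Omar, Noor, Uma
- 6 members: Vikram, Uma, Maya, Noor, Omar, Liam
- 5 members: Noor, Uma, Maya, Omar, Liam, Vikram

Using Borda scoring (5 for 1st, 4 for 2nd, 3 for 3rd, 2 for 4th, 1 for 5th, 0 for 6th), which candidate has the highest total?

Vikram: 4×1 + 4×1 + 5×2 + 3×4 + 6×5 + 5×0 = 60
Uma: 4×2 + 4×4 + 5×0 + 3×0 + 6×4 + 5×4 = 68
Maya: 4×3 + 4×0 + 5×3 + 3×3 + 6×3 + 5×3 = 69
Omar: 4×4 + 4×3 + 5×5 + 3×2 + 6×1 + 5×2 = 75
Noor: 4×5 + 4×2 + 5×4 + 3×1 + 6×2 + 5×5 = 88
Liam: 4×0 + 4×5 + 5×1 + 3×5 + 6×0 + 5×1 = 45

Noor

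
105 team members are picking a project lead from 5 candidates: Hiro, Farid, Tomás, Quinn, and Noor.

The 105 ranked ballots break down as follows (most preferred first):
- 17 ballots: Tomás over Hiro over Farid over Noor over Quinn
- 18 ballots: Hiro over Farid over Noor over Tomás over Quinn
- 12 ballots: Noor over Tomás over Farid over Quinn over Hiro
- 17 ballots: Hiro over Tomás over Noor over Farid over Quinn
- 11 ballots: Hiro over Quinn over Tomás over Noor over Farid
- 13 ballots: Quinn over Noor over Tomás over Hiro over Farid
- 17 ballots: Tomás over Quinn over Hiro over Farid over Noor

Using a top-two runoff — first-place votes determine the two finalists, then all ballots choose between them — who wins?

Tomás

Round 1 first-place votes: Hiro 46, Farid 0, Tomás 34, Quinn 13, Noor 12. Hiro and Tomás advance.
Runoff: Hiro is ranked above Tomás on 46 ballots, Tomás above Hiro on 59.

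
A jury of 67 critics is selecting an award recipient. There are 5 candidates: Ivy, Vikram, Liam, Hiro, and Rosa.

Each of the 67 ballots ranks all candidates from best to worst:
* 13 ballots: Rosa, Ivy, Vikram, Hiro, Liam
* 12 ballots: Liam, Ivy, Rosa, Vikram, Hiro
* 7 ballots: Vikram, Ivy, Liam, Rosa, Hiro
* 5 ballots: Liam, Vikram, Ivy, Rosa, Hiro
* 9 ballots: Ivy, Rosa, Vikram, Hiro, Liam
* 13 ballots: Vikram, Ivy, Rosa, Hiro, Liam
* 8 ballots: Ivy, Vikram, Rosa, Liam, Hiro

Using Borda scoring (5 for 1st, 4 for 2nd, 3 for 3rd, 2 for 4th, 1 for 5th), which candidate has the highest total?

Ivy

Ivy: 13×4 + 12×4 + 7×4 + 5×3 + 9×5 + 13×4 + 8×5 = 280
Vikram: 13×3 + 12×2 + 7×5 + 5×4 + 9×3 + 13×5 + 8×4 = 242
Liam: 13×1 + 12×5 + 7×3 + 5×5 + 9×1 + 13×1 + 8×2 = 157
Hiro: 13×2 + 12×1 + 7×1 + 5×1 + 9×2 + 13×2 + 8×1 = 102
Rosa: 13×5 + 12×3 + 7×2 + 5×2 + 9×4 + 13×3 + 8×3 = 224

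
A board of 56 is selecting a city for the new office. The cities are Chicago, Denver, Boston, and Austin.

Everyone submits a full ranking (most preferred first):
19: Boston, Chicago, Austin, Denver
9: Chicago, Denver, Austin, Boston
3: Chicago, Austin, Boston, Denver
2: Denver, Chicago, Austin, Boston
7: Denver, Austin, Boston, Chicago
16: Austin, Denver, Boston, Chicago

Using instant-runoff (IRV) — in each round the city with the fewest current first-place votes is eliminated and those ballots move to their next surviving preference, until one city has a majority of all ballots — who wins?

Round 1: Chicago 12, Denver 9, Boston 19, Austin 16. Denver eliminated.
Round 2: Chicago 14, Boston 19, Austin 23. Chicago eliminated.
Round 3: Boston 19, Austin 37. Austin has a majority (≥29).

Austin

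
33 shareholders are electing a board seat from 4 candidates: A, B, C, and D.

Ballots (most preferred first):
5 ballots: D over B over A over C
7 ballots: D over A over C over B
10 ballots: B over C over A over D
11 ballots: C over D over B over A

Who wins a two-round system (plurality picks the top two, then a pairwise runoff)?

Round 1 first-place votes: A 0, B 10, C 11, D 12. D and C advance.
Runoff: D is ranked above C on 12 ballots, C above D on 21.

C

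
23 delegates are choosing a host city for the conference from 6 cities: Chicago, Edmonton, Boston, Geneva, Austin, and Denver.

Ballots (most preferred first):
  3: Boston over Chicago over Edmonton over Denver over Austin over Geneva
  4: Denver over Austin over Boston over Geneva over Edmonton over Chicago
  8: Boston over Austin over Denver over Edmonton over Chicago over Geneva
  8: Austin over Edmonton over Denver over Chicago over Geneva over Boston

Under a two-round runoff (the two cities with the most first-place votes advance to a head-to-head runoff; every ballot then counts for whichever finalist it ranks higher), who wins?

Austin

Round 1 first-place votes: Chicago 0, Edmonton 0, Boston 11, Geneva 0, Austin 8, Denver 4. Boston and Austin advance.
Runoff: Boston is ranked above Austin on 11 ballots, Austin above Boston on 12.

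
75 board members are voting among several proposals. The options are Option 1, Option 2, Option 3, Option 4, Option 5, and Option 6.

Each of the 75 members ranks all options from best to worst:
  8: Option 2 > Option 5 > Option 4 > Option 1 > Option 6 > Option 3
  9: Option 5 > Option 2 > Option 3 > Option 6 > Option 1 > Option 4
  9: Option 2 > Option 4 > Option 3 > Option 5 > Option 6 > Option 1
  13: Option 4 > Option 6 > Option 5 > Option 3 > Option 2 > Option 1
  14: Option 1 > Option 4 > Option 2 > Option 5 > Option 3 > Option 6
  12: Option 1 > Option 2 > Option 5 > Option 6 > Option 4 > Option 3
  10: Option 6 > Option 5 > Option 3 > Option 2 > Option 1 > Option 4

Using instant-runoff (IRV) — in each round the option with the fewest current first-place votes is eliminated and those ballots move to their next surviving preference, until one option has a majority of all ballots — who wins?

Option 2

Round 1: Option 1 26, Option 2 17, Option 3 0, Option 4 13, Option 5 9, Option 6 10. Option 3 eliminated.
Round 2: Option 1 26, Option 2 17, Option 4 13, Option 5 9, Option 6 10. Option 5 eliminated.
Round 3: Option 1 26, Option 2 26, Option 4 13, Option 6 10. Option 6 eliminated.
Round 4: Option 1 26, Option 2 36, Option 4 13. Option 4 eliminated.
Round 5: Option 1 26, Option 2 49. Option 2 has a majority (≥38).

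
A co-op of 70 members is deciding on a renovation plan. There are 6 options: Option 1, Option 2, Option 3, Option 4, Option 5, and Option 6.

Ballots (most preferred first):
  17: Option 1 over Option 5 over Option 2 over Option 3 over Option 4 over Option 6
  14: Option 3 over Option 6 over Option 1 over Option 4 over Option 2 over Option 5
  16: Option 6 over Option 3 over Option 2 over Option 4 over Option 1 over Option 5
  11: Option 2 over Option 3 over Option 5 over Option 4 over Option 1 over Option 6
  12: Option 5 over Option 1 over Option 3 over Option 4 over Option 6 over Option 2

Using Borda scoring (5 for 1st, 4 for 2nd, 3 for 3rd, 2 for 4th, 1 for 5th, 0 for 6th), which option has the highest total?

Option 1: 17×5 + 14×3 + 16×1 + 11×1 + 12×4 = 202
Option 2: 17×3 + 14×1 + 16×3 + 11×5 + 12×0 = 168
Option 3: 17×2 + 14×5 + 16×4 + 11×4 + 12×3 = 248
Option 4: 17×1 + 14×2 + 16×2 + 11×2 + 12×2 = 123
Option 5: 17×4 + 14×0 + 16×0 + 11×3 + 12×5 = 161
Option 6: 17×0 + 14×4 + 16×5 + 11×0 + 12×1 = 148

Option 3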